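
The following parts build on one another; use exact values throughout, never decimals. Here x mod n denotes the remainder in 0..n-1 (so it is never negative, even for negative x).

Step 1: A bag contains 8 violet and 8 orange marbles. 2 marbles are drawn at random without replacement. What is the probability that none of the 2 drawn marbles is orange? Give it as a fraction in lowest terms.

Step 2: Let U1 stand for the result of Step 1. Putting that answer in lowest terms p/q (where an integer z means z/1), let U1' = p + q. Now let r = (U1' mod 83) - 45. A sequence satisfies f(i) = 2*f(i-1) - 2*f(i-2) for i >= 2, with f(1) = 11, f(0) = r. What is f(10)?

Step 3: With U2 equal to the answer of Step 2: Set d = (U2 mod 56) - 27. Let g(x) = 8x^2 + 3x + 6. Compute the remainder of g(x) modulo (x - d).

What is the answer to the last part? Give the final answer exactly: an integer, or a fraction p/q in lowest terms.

3597

Step 1: total draws C(16,2) = 120; favorable C(8,2) = 28; P = 7/30; answer 7/30
Step 2: U1 = 7/30; threaded value p + q = 37; r = -8; f(2) = 2*(11) - 2*(-8) = 38; iterating: f(2)=38, f(3)=54, f(4)=32, f(5)=-44, f(6)=-152, f(7)=-216, f(8)=-128, f(9)=176, f(10)=608; answer 608
Step 3: U2 = 608; d = 21; remainder = value at the root: 8*(21)^2 + 3*(21)^1 + 6 = (3528) + (63) + (6) = 3597; answer 3597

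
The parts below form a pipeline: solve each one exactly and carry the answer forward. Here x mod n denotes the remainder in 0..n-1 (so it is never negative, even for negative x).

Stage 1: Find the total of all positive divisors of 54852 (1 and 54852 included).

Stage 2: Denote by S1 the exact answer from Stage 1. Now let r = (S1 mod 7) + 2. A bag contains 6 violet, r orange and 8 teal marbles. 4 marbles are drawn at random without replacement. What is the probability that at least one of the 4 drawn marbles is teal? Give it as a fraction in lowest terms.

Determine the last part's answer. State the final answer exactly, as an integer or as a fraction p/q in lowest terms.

Stage 1: 54852 = 2^2 * 3 * 7 * 653; sigma = (1 + 2 + 4) * (1 + 3) * (1 + 7) * (1 + 653) = 7 * 4 * 8 * 654 = 146496; answer 146496
Stage 2: S1 = 146496; r = 2; total draws C(16,4) = 1820; complement C(8,4) = 70; favorable 1820 - 70 = 1750; P = 25/26; answer 25/26

25/26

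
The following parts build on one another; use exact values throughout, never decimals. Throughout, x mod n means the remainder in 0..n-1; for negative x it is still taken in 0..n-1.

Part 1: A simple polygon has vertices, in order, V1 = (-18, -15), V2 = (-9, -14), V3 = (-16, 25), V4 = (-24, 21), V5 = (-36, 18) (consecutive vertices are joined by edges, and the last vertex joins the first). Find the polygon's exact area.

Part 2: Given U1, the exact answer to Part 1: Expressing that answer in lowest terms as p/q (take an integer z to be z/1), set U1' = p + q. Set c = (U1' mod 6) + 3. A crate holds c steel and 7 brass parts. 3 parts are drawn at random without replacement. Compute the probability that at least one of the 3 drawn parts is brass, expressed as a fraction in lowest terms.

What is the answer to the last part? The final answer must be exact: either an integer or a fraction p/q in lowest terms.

Part 1: cross terms: (-18*-14 - -9*-15)=117, (-9*25 - -16*-14)=-449, (-16*21 - -24*25)=264, (-24*18 - -36*21)=324, (-36*-15 - -18*18)=864; twice the area = |1120| = 1120; area = 560; answer 560
Part 2: U1 = 560; threaded value p + q = 561; c = 6; total draws C(13,3) = 286; complement C(6,3) = 20; favorable 286 - 20 = 266; P = 133/143; answer 133/143

133/143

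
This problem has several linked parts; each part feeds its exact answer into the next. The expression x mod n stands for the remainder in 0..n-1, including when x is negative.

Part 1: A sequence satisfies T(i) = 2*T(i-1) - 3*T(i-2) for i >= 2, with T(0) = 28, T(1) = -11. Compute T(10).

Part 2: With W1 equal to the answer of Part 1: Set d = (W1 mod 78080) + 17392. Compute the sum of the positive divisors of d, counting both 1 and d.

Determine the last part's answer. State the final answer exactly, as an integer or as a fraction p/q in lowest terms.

Part 1: T(2) = 2*(-11) - 3*(28) = -106; iterating: T(2)=-106, T(3)=-179, T(4)=-40, T(5)=457, T(6)=1034, T(7)=697, T(8)=-1708, T(9)=-5507, T(10)=-5890; answer -5890
Part 2: W1 = -5890; d = 89582; 89582 = 2 * 47 * 953; sigma = (1 + 2) * (1 + 47) * (1 + 953) = 3 * 48 * 954 = 137376; answer 137376

137376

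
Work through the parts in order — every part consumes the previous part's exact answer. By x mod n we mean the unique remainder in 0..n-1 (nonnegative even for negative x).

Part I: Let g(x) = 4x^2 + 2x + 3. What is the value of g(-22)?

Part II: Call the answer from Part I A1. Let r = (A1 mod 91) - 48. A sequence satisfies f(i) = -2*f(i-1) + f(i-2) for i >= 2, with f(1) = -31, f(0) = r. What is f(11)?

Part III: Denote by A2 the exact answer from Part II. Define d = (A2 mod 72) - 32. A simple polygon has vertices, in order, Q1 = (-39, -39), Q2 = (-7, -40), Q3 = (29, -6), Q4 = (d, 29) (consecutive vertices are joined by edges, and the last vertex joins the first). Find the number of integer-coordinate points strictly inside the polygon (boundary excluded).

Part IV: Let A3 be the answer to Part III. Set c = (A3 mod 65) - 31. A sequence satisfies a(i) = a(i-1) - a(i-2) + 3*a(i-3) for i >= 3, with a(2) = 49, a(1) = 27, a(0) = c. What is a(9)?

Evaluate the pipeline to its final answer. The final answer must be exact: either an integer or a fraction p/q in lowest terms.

Part I: 4*(-22)^2 + 2*(-22)^1 + 3 = (1936) + (-44) + (3) = 1895; answer 1895
Part II: A1 = 1895; r = 27; f(2) = -2*(-31) + 1*(27) = 89; iterating: f(2)=89, f(3)=-209, f(4)=507, f(5)=-1223, f(6)=2953, f(7)=-7129, f(8)=17211, f(9)=-41551, f(10)=100313, f(11)=-242177; answer -242177
Part III: A2 = -242177; d = -1; cross terms: (-39*-40 - -7*-39)=1287, (-7*-6 - 29*-40)=1202, (29*29 - -1*-6)=835, (-1*-39 - -39*29)=1170; twice the area = |4494| = 4494; area = 2247; boundary points = 1 + 2 + 5 + 2 = 10; strictly interior points = area - boundary/2 + 1 = 2243; answer 2243
Part IV: A3 = 2243; c = 2; a(3) = 1*(49) - 1*(27) + 3*(2) = 28; iterating: a(3)=28, a(4)=60, a(5)=179, a(6)=203, a(7)=204, a(8)=538, a(9)=943; answer 943

943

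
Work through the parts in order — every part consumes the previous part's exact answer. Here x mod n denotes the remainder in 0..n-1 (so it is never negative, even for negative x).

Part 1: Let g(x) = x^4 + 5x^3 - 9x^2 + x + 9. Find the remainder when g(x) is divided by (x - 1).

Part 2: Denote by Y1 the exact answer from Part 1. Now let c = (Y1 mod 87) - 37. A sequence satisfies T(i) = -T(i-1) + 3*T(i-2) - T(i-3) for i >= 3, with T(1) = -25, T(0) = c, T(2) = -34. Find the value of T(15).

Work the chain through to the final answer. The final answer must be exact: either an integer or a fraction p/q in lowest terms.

632369

Part 1: remainder = value at the root: 1*(1)^4 + 5*(1)^3 - 9*(1)^2 + 1*(1)^1 + 9 = (1) + (5) + (-9) + (1) + (9) = 7; answer 7
Part 2: Y1 = 7; c = -30; T(3) = -1*(-34) + 3*(-25) - 1*(-30) = -11; iterating: T(3)=-11, T(4)=-66, T(5)=67, T(6)=-254, T(7)=521, T(8)=-1350, T(9)=3167, T(10)=-7738, T(11)=18589, T(12)=-44970, T(13)=108475, T(14)=-261974, T(15)=632369; answer 632369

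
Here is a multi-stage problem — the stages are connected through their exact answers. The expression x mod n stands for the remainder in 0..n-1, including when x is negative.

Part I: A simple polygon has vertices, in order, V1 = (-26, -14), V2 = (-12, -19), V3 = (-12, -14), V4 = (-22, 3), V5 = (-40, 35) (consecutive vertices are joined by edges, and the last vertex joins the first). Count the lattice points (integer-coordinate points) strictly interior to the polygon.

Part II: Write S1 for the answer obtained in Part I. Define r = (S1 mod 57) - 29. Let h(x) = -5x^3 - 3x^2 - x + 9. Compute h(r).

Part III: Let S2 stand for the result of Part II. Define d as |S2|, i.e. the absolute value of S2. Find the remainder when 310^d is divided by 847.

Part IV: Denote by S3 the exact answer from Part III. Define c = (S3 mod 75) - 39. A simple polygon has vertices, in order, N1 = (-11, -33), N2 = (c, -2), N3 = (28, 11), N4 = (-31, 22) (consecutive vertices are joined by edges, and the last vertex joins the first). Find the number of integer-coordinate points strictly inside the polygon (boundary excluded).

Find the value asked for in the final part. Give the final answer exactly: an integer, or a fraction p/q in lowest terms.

Part I: cross terms: (-26*-19 - -12*-14)=326, (-12*-14 - -12*-19)=-60, (-12*3 - -22*-14)=-344, (-22*35 - -40*3)=-650, (-40*-14 - -26*35)=1470; twice the area = |742| = 742; area = 371; boundary points = 1 + 5 + 1 + 2 + 7 = 16; strictly interior points = area - boundary/2 + 1 = 364; answer 364
Part II: S1 = 364; r = -7; -5*(-7)^3 - 3*(-7)^2 - 1*(-7)^1 + 9 = (1715) + (-147) + (7) + (9) = 1584; answer 1584
Part III: S2 = 1584; d = 1584; squarings mod 847: 310^1=310, 310^2=389, 310^4=555, 310^8=564, 310^16=471, 310^32=774, 310^64=247, 310^128=25, 310^256=625, 310^512=158, 310^1024=401; 310^1584 = 310^16 * 310^32 * 310^512 * 310^1024 = 148 (mod 847); answer 148
Part IV: S3 = 148; c = 34; cross terms: (-11*-2 - 34*-33)=1144, (34*11 - 28*-2)=430, (28*22 - -31*11)=957, (-31*-33 - -11*22)=1265; twice the area = |3796| = 3796; area = 1898; boundary points = 1 + 1 + 1 + 5 = 8; strictly interior points = area - boundary/2 + 1 = 1895; answer 1895

1895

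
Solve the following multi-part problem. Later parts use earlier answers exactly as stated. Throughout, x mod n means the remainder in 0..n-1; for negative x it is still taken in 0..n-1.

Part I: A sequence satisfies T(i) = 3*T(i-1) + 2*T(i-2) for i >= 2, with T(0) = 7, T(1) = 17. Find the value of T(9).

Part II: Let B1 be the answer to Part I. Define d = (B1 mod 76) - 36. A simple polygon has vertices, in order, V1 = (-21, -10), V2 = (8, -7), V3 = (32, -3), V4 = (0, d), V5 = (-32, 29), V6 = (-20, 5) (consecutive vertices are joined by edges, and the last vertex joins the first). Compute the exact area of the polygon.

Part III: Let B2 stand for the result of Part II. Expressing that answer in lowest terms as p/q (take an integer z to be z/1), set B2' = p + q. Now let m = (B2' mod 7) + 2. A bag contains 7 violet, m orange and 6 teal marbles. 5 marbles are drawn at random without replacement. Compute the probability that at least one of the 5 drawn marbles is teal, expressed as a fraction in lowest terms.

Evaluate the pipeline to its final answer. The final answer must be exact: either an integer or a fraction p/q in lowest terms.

409/442

Part I: T(2) = 3*(17) + 2*(7) = 65; iterating: T(2)=65, T(3)=229, T(4)=817, T(5)=2909, T(6)=10361, T(7)=36901, T(8)=131425, T(9)=468077; answer 468077
Part II: B1 = 468077; d = 33; cross terms: (-21*-7 - 8*-10)=227, (8*-3 - 32*-7)=200, (32*33 - 0*-3)=1056, (0*29 - -32*33)=1056, (-32*5 - -20*29)=420, (-20*-10 - -21*5)=305; twice the area = |3264| = 3264; area = 1632; answer 1632
Part III: B2 = 1632; threaded value p + q = 1633; m = 4; total draws C(17,5) = 6188; complement C(11,5) = 462; favorable 6188 - 462 = 5726; P = 409/442; answer 409/442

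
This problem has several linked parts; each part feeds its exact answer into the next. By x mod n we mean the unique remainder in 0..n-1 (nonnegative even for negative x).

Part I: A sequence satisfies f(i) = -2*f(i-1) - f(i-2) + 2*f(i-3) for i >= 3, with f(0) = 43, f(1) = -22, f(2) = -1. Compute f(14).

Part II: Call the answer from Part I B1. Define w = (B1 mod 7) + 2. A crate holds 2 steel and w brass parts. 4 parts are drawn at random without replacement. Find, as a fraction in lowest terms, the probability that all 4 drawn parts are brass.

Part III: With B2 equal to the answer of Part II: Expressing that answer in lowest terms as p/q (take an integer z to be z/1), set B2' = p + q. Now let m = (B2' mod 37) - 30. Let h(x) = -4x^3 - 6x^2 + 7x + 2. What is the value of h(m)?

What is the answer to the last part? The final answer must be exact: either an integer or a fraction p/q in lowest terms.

Part I: f(3) = -2*(-1) - 1*(-22) + 2*(43) = 110; iterating: f(3)=110, f(4)=-263, f(5)=414, f(6)=-345, f(7)=-250, f(8)=1673, f(9)=-3786, f(10)=5399, f(11)=-3666, f(12)=-5639, f(13)=25742, f(14)=-53177; answer -53177
Part II: B1 = -53177; w = 4; total draws C(6,4) = 15; favorable C(4,4) = 1; P = 1/15; answer 1/15
Part III: B2 = 1/15; threaded value p + q = 16; m = -14; -4*(-14)^3 - 6*(-14)^2 + 7*(-14)^1 + 2 = (10976) + (-1176) + (-98) + (2) = 9704; answer 9704

9704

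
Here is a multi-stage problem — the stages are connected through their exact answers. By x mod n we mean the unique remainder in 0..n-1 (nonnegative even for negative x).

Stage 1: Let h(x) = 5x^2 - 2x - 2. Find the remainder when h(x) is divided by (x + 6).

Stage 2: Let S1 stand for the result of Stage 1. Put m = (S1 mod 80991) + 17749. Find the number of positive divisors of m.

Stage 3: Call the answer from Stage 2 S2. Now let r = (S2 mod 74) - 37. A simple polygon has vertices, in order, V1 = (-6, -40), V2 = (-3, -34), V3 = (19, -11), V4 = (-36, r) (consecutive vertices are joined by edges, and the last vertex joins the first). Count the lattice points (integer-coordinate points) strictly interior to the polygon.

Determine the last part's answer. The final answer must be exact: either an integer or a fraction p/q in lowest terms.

Stage 1: remainder = value at the root: 5*(-6)^2 - 2*(-6)^1 - 2 = (180) + (12) + (-2) = 190; answer 190
Stage 2: S1 = 190; m = 17939; 17939 is prime, so its only divisors are 1 and 17939; count = 2; answer 2
Stage 3: S2 = 2; r = -35; cross terms: (-6*-34 - -3*-40)=84, (-3*-11 - 19*-34)=679, (19*-35 - -36*-11)=-1061, (-36*-40 - -6*-35)=1230; twice the area = |932| = 932; area = 466; boundary points = 3 + 1 + 1 + 5 = 10; strictly interior points = area - boundary/2 + 1 = 462; answer 462

462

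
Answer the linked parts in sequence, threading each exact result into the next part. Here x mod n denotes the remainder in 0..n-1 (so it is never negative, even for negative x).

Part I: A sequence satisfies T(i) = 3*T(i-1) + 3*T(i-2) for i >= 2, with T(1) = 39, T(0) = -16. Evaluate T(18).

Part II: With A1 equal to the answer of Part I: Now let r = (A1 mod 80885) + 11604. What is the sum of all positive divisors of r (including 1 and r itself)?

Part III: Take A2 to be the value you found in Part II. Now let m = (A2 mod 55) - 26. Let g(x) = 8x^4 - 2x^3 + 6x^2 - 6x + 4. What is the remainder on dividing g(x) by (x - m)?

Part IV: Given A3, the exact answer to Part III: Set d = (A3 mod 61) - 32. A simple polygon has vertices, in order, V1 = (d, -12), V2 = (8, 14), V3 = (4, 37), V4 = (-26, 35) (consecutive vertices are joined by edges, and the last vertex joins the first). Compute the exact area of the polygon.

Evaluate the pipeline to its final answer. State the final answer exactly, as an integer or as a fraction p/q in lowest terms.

Part I: T(2) = 3*(39) + 3*(-16) = 69; iterating: T(2)=69, T(3)=324, T(4)=1179, T(5)=4509, T(6)=17064, T(7)=64719, T(8)=245349, T(9)=930204, T(10)=3526659, T(11)=13370589, T(12)=50691744, T(13)=192186999, T(14)=728636229, T(15)=2762469684, T(16)=10473317739, T(17)=39707362269, T(18)=150542040024; answer 150542040024
Part II: A1 = 150542040024; r = 22018; 22018 = 2 * 101 * 109; sigma = (1 + 2) * (1 + 101) * (1 + 109) = 3 * 102 * 110 = 33660; answer 33660
Part III: A2 = 33660; m = -26; remainder = value at the root: 8*(-26)^4 - 2*(-26)^3 + 6*(-26)^2 - 6*(-26)^1 + 4 = (3655808) + (35152) + (4056) + (156) + (4) = 3695176; answer 3695176
Part IV: A3 = 3695176; d = 8; cross terms: (8*14 - 8*-12)=208, (8*37 - 4*14)=240, (4*35 - -26*37)=1102, (-26*-12 - 8*35)=32; twice the area = |1582| = 1582; area = 791; answer 791

791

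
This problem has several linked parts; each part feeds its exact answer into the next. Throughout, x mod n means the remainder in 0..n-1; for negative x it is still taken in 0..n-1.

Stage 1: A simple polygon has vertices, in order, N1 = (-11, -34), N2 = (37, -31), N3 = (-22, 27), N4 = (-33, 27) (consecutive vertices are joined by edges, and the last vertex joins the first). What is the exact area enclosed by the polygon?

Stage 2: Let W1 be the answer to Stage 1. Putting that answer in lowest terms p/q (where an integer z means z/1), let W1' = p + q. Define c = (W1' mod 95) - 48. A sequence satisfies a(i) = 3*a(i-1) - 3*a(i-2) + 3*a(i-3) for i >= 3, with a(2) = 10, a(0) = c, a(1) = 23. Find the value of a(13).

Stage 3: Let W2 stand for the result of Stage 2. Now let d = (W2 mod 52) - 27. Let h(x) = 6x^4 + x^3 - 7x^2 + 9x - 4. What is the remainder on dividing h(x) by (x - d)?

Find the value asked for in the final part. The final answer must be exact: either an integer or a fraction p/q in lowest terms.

Stage 1: cross terms: (-11*-31 - 37*-34)=1599, (37*27 - -22*-31)=317, (-22*27 - -33*27)=297, (-33*-34 - -11*27)=1419; twice the area = |3632| = 3632; area = 1816; answer 1816
Stage 2: W1 = 1816; threaded value p + q = 1817; c = -36; a(3) = 3*(10) - 3*(23) + 3*(-36) = -147; iterating: a(3)=-147, a(4)=-402, a(5)=-735, a(6)=-1440, a(7)=-3321, a(8)=-7848, a(9)=-17901, a(10)=-40122, a(11)=-90207, a(12)=-203958, a(13)=-461619; answer -461619
Stage 3: W2 = -461619; d = 10; remainder = value at the root: 6*(10)^4 + 1*(10)^3 - 7*(10)^2 + 9*(10)^1 - 4 = (60000) + (1000) + (-700) + (90) + (-4) = 60386; answer 60386

60386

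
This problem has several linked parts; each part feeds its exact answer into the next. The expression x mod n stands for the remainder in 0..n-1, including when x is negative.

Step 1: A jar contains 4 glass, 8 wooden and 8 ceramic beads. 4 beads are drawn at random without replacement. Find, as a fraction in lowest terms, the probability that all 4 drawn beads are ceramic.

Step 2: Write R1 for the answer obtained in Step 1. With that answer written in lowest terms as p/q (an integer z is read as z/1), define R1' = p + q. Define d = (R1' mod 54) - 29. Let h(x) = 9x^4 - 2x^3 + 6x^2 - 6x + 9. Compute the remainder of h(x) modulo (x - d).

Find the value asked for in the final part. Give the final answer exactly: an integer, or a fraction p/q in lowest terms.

Step 1: total draws C(20,4) = 4845; favorable C(8,4) = 70; P = 14/969; answer 14/969
Step 2: R1 = 14/969; threaded value p + q = 983; d = -18; remainder = value at the root: 9*(-18)^4 - 2*(-18)^3 + 6*(-18)^2 - 6*(-18)^1 + 9 = (944784) + (11664) + (1944) + (108) + (9) = 958509; answer 958509

958509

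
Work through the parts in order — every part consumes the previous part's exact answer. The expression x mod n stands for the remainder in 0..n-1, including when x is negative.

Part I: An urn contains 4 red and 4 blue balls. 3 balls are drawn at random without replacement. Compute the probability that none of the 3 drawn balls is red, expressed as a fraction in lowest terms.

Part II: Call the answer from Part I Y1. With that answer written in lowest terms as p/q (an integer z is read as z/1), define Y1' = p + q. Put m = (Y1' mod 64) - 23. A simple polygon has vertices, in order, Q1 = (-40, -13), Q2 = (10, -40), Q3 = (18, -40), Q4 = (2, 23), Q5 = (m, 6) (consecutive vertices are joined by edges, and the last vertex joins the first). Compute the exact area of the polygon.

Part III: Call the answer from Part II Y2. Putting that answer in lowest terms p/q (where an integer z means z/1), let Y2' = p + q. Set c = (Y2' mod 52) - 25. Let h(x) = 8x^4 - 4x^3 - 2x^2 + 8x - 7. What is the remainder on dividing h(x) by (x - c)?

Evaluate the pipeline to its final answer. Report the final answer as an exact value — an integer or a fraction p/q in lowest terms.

Part I: total draws C(8,3) = 56; favorable C(4,3) = 4; P = 1/14; answer 1/14
Part II: Y1 = 1/14; threaded value p + q = 15; m = -8; cross terms: (-40*-40 - 10*-13)=1730, (10*-40 - 18*-40)=320, (18*23 - 2*-40)=494, (2*6 - -8*23)=196, (-8*-13 - -40*6)=344; twice the area = |3084| = 3084; area = 1542; answer 1542
Part III: Y2 = 1542; threaded value p + q = 1543; c = 10; remainder = value at the root: 8*(10)^4 - 4*(10)^3 - 2*(10)^2 + 8*(10)^1 - 7 = (80000) + (-4000) + (-200) + (80) + (-7) = 75873; answer 75873

75873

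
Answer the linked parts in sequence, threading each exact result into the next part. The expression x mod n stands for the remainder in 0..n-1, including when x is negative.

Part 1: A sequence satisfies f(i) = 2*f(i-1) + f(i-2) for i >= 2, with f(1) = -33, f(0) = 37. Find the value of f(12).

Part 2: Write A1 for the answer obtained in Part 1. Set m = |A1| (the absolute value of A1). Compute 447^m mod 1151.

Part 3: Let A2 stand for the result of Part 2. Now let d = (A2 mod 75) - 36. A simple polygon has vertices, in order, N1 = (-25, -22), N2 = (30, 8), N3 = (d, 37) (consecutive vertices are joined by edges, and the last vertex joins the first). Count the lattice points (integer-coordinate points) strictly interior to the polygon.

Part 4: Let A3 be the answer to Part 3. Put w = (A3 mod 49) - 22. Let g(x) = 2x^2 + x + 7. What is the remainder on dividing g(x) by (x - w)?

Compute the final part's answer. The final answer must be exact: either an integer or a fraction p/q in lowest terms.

Part 1: f(2) = 2*(-33) + 1*(37) = -29; iterating: f(2)=-29, f(3)=-91, f(4)=-211, f(5)=-513, f(6)=-1237, f(7)=-2987, f(8)=-7211, f(9)=-17409, f(10)=-42029, f(11)=-101467, f(12)=-244963; answer -244963
Part 2: A1 = -244963; m = 244963; squarings mod 1151: 447^1=447, 447^2=686, 447^4=988, 447^8=96, 447^16=8, 447^32=64, 447^64=643, 447^128=240, 447^256=50, 447^512=198, 447^1024=70, 447^2048=296, 447^4096=140, 447^8192=33, 447^16384=1089, 447^32768=391, 447^65536=949, 447^131072=519; 447^244963 = 447^1 * 447^2 * 447^32 * 447^64 * 447^128 * 447^1024 * 447^2048 * 447^4096 * 447^8192 * 447^32768 * 447^65536 * 447^131072 = 1122 (mod 1151); answer 1122
Part 3: A2 = 1122; d = 36; cross terms: (-25*8 - 30*-22)=460, (30*37 - 36*8)=822, (36*-22 - -25*37)=133; twice the area = |1415| = 1415; area = 1415/2; boundary points = 5 + 1 + 1 = 7; strictly interior points = area - boundary/2 + 1 = 705; answer 705
Part 4: A3 = 705; w = -3; remainder = value at the root: 2*(-3)^2 + 1*(-3)^1 + 7 = (18) + (-3) + (7) = 22; answer 22

22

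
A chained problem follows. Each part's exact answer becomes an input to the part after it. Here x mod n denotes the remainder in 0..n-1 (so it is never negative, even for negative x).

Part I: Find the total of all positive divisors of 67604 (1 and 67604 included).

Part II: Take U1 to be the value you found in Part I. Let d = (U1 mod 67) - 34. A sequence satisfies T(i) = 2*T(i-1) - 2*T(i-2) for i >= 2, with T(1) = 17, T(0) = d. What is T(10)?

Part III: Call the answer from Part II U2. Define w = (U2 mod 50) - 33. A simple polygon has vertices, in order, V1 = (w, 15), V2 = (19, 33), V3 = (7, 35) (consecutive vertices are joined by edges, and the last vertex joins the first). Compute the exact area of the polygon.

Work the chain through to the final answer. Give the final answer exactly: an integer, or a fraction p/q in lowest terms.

116

Part I: 67604 = 2^2 * 16901; sigma = (1 + 2 + 4) * (1 + 16901) = 7 * 16902 = 118314; answer 118314
Part II: U1 = 118314; d = 25; T(2) = 2*(17) - 2*(25) = -16; iterating: T(2)=-16, T(3)=-66, T(4)=-100, T(5)=-68, T(6)=64, T(7)=264, T(8)=400, T(9)=272, T(10)=-256; answer -256
Part III: U2 = -256; w = 11; cross terms: (11*33 - 19*15)=78, (19*35 - 7*33)=434, (7*15 - 11*35)=-280; twice the area = |232| = 232; area = 116; answer 116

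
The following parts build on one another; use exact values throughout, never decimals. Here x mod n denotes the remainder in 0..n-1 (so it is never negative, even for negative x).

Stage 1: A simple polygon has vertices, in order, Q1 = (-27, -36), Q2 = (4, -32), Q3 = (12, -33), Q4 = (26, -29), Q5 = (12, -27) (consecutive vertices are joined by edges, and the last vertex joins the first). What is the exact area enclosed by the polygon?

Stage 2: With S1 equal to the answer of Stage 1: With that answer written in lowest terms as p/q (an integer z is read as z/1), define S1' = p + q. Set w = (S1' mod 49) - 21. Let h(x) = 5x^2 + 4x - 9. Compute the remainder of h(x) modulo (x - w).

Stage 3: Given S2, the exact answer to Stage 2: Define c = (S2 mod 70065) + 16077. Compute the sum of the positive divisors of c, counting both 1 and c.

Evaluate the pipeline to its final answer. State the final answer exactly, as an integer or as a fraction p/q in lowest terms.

Stage 1: cross terms: (-27*-32 - 4*-36)=1008, (4*-33 - 12*-32)=252, (12*-29 - 26*-33)=510, (26*-27 - 12*-29)=-354, (12*-36 - -27*-27)=-1161; twice the area = |255| = 255; area = 255/2; answer 255/2
Stage 2: S1 = 255/2; threaded value p + q = 257; w = -9; remainder = value at the root: 5*(-9)^2 + 4*(-9)^1 - 9 = (405) + (-36) + (-9) = 360; answer 360
Stage 3: S2 = 360; c = 16437; 16437 = 3 * 5479; sigma = (1 + 3) * (1 + 5479) = 4 * 5480 = 21920; answer 21920

21920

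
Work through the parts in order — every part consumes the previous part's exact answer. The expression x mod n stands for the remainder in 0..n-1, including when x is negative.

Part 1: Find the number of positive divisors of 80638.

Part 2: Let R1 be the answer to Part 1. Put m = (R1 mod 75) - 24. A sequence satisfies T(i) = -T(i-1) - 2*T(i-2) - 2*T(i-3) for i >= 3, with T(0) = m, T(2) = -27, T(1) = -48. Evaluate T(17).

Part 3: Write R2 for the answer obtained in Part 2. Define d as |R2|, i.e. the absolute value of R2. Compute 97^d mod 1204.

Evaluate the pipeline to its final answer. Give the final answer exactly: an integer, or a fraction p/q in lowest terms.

993

Part 1: 80638 = 2 * 23 * 1753; number of divisors = (1+1) * (1+1) * (1+1) = 8; answer 8
Part 2: R1 = 8; m = -16; T(3) = -1*(-27) - 2*(-48) - 2*(-16) = 155; iterating: T(3)=155, T(4)=-5, T(5)=-251, T(6)=-49, T(7)=561, T(8)=39, T(9)=-1063, T(10)=-137, T(11)=2185, T(12)=215, T(13)=-4311, T(14)=-489, T(15)=8681, T(16)=919, T(17)=-17303; answer -17303
Part 3: R2 = -17303; d = 17303; squarings mod 1204: 97^1=97, 97^2=981, 97^4=365, 97^8=785, 97^16=981, 97^32=365, 97^64=785, 97^128=981, 97^256=365, 97^512=785, 97^1024=981, 97^2048=365, 97^4096=785, 97^8192=981, 97^16384=365; 97^17303 = 97^1 * 97^2 * 97^4 * 97^16 * 97^128 * 97^256 * 97^512 * 97^16384 = 993 (mod 1204); answer 993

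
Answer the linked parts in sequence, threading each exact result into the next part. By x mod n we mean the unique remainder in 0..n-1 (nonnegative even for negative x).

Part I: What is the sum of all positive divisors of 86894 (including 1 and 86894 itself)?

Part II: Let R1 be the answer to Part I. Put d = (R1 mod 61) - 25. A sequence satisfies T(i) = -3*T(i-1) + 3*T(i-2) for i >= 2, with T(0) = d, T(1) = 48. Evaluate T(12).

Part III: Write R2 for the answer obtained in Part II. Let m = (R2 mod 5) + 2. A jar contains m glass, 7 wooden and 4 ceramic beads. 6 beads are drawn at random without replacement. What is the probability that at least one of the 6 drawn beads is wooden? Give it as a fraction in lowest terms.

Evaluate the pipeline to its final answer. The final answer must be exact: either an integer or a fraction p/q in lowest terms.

1715/1716

Part I: 86894 = 2 * 23 * 1889; sigma = (1 + 2) * (1 + 23) * (1 + 1889) = 3 * 24 * 1890 = 136080; answer 136080
Part II: R1 = 136080; d = 25; T(2) = -3*(48) + 3*(25) = -69; iterating: T(2)=-69, T(3)=351, T(4)=-1260, T(5)=4833, T(6)=-18279, T(7)=69336, T(8)=-262845, T(9)=996543, T(10)=-3778164, T(11)=14324121, T(12)=-54306855; answer -54306855
Part III: R2 = -54306855; m = 2; total draws C(13,6) = 1716; complement C(6,6) = 1; favorable 1716 - 1 = 1715; P = 1715/1716; answer 1715/1716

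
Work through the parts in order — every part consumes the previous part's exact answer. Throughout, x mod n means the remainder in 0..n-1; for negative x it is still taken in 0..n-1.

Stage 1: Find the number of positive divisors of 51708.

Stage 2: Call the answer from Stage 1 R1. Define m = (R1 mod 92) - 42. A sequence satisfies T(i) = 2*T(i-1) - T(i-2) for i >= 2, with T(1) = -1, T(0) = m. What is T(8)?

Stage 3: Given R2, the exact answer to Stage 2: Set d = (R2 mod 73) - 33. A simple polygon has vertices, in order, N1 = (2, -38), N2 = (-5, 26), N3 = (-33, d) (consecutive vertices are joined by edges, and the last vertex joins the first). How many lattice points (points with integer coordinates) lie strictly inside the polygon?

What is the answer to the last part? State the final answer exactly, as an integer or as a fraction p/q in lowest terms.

936

Stage 1: 51708 = 2^2 * 3 * 31 * 139; number of divisors = (2+1) * (1+1) * (1+1) * (1+1) = 24; answer 24
Stage 2: R1 = 24; m = -18; T(2) = 2*(-1) - 1*(-18) = 16; iterating: T(2)=16, T(3)=33, T(4)=50, T(5)=67, T(6)=84, T(7)=101, T(8)=118; answer 118
Stage 3: R2 = 118; d = 12; cross terms: (2*26 - -5*-38)=-138, (-5*12 - -33*26)=798, (-33*-38 - 2*12)=1230; twice the area = |1890| = 1890; area = 945; boundary points = 1 + 14 + 5 = 20; strictly interior points = area - boundary/2 + 1 = 936; answer 936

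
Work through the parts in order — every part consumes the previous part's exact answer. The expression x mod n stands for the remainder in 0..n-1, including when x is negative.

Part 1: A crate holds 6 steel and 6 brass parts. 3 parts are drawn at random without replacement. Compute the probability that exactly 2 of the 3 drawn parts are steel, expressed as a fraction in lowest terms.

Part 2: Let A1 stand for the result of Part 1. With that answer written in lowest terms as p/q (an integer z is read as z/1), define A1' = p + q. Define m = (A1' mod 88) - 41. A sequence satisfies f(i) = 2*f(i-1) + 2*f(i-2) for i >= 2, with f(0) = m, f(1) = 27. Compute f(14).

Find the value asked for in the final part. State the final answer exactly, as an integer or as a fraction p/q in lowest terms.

Part 1: total draws C(12,3) = 220; favorable C(6,2)*C(6,1) = 90; P = 9/22; answer 9/22
Part 2: A1 = 9/22; threaded value p + q = 31; m = -10; f(2) = 2*(27) + 2*(-10) = 34; iterating: f(2)=34, f(3)=122, f(4)=312, f(5)=868, f(6)=2360, f(7)=6456, f(8)=17632, f(9)=48176, f(10)=131616, f(11)=359584, f(12)=982400, f(13)=2683968, f(14)=7332736; answer 7332736

7332736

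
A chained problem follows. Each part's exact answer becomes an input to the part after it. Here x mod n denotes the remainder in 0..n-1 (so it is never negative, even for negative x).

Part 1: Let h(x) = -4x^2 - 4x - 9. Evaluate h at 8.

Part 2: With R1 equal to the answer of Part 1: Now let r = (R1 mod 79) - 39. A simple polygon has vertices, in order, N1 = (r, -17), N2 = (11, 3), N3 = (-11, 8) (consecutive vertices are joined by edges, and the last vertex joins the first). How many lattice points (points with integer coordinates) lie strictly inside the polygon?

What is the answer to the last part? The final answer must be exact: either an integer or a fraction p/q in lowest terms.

Part 1: -4*(8)^2 - 4*(8)^1 - 9 = (-256) + (-32) + (-9) = -297; answer -297
Part 2: R1 = -297; r = -20; cross terms: (-20*3 - 11*-17)=127, (11*8 - -11*3)=121, (-11*-17 - -20*8)=347; twice the area = |595| = 595; area = 595/2; boundary points = 1 + 1 + 1 = 3; strictly interior points = area - boundary/2 + 1 = 297; answer 297

297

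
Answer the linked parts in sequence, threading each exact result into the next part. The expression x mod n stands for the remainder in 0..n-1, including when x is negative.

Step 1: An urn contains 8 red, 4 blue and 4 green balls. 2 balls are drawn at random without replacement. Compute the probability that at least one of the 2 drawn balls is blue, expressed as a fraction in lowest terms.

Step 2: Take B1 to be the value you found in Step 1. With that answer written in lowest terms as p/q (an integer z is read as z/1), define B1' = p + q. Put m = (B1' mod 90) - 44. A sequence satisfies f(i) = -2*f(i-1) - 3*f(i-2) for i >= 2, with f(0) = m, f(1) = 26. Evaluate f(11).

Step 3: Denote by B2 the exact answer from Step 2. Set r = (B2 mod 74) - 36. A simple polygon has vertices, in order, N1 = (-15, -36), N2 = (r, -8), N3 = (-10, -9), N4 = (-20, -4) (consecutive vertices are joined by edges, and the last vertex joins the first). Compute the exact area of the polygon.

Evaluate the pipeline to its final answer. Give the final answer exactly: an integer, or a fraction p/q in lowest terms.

766

Step 1: total draws C(16,2) = 120; complement C(12,2) = 66; favorable 120 - 66 = 54; P = 9/20; answer 9/20
Step 2: B1 = 9/20; threaded value p + q = 29; m = -15; f(2) = -2*(26) - 3*(-15) = -7; iterating: f(2)=-7, f(3)=-64, f(4)=149, f(5)=-106, f(6)=-235, f(7)=788, f(8)=-871, f(9)=-622, f(10)=3857, f(11)=-5848; answer -5848
Step 3: B2 = -5848; r = 36; cross terms: (-15*-8 - 36*-36)=1416, (36*-9 - -10*-8)=-404, (-10*-4 - -20*-9)=-140, (-20*-36 - -15*-4)=660; twice the area = |1532| = 1532; area = 766; answer 766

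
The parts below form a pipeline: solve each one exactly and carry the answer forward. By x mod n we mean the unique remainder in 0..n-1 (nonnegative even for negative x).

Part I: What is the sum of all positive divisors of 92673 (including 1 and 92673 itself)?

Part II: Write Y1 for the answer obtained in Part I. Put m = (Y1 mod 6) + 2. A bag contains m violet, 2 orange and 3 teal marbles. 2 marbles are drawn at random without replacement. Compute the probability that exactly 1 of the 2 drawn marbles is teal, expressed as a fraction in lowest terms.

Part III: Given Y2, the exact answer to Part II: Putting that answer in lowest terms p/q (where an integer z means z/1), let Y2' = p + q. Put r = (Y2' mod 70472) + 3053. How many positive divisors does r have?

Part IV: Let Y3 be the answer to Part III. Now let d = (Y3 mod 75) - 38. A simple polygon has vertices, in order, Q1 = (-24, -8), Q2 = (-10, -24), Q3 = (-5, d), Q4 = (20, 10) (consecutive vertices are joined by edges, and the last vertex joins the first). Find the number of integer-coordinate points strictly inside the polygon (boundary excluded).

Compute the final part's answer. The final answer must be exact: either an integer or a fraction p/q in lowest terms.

Part I: 92673 = 3^2 * 7 * 1471; sigma = (1 + 3 + 9) * (1 + 7) * (1 + 1471) = 13 * 8 * 1472 = 153088; answer 153088
Part II: Y1 = 153088; m = 6; total draws C(11,2) = 55; favorable C(3,1)*C(8,1) = 24; P = 24/55; answer 24/55
Part III: Y2 = 24/55; threaded value p + q = 79; r = 3132; 3132 = 2^2 * 3^3 * 29; number of divisors = (2+1) * (3+1) * (1+1) = 24; answer 24
Part IV: Y3 = 24; d = -14; cross terms: (-24*-24 - -10*-8)=496, (-10*-14 - -5*-24)=20, (-5*10 - 20*-14)=230, (20*-8 - -24*10)=80; twice the area = |826| = 826; area = 413; boundary points = 2 + 5 + 1 + 2 = 10; strictly interior points = area - boundary/2 + 1 = 409; answer 409

409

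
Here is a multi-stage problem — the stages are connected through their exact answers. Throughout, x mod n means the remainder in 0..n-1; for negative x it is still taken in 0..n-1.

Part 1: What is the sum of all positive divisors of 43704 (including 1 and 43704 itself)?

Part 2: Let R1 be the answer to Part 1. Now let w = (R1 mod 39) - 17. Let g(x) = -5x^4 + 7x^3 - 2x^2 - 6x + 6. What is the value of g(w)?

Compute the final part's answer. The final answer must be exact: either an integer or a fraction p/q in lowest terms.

-452466

Part 1: 43704 = 2^3 * 3^2 * 607; sigma = (1 + 2 + 4 + 8) * (1 + 3 + 9) * (1 + 607) = 15 * 13 * 608 = 118560; answer 118560
Part 2: R1 = 118560; w = -17; -5*(-17)^4 + 7*(-17)^3 - 2*(-17)^2 - 6*(-17)^1 + 6 = (-417605) + (-34391) + (-578) + (102) + (6) = -452466; answer -452466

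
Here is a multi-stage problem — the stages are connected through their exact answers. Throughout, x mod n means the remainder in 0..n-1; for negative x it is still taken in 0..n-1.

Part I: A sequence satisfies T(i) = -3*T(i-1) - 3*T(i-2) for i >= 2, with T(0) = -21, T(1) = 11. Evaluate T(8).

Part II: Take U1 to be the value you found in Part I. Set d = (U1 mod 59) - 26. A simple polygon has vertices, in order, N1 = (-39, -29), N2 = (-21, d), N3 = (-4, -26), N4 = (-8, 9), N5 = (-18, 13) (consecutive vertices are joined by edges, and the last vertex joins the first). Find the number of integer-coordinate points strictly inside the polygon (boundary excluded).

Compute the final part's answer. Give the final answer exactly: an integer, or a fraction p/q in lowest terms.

Part I: T(2) = -3*(11) - 3*(-21) = 30; iterating: T(2)=30, T(3)=-123, T(4)=279, T(5)=-468, T(6)=567, T(7)=-297, T(8)=-810; answer -810
Part II: U1 = -810; d = -10; cross terms: (-39*-10 - -21*-29)=-219, (-21*-26 - -4*-10)=506, (-4*9 - -8*-26)=-244, (-8*13 - -18*9)=58, (-18*-29 - -39*13)=1029; twice the area = |1130| = 1130; area = 565; boundary points = 1 + 1 + 1 + 2 + 21 = 26; strictly interior points = area - boundary/2 + 1 = 553; answer 553

553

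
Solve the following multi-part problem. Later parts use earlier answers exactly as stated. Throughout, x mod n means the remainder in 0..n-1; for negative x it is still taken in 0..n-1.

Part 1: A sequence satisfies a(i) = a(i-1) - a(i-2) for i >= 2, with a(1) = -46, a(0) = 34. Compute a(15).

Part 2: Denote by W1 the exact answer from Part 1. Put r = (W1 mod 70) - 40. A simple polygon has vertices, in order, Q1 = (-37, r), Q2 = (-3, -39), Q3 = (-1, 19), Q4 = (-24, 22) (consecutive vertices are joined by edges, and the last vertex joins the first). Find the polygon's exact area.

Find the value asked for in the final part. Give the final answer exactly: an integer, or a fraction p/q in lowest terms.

Part 1: a(2) = 1*(-46) - 1*(34) = -80; iterating: a(2)=-80, a(3)=-34, a(4)=46, a(5)=80, a(6)=34, a(7)=-46, a(8)=-80, a(9)=-34, a(10)=46, a(11)=80, a(12)=34, a(13)=-46, a(14)=-80, a(15)=-34; answer -34
Part 2: W1 = -34; r = -4; cross terms: (-37*-39 - -3*-4)=1431, (-3*19 - -1*-39)=-96, (-1*22 - -24*19)=434, (-24*-4 - -37*22)=910; twice the area = |2679| = 2679; area = 2679/2; answer 2679/2

2679/2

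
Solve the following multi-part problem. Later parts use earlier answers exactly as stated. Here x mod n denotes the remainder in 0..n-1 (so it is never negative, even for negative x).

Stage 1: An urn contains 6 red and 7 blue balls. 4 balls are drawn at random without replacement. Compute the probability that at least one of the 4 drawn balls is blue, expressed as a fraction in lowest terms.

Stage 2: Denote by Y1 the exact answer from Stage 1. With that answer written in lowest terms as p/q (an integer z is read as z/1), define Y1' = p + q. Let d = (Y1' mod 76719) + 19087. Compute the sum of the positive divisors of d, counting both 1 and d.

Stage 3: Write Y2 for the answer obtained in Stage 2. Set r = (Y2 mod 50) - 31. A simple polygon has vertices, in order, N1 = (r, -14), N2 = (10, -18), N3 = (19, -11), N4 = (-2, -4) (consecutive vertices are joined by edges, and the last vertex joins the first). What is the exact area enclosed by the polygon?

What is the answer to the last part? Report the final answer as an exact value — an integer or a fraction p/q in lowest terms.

Stage 1: total draws C(13,4) = 715; complement C(6,4) = 15; favorable 715 - 15 = 700; P = 140/143; answer 140/143
Stage 2: Y1 = 140/143; threaded value p + q = 283; d = 19370; 19370 = 2 * 5 * 13 * 149; sigma = (1 + 2) * (1 + 5) * (1 + 13) * (1 + 149) = 3 * 6 * 14 * 150 = 37800; answer 37800
Stage 3: Y2 = 37800; r = -31; cross terms: (-31*-18 - 10*-14)=698, (10*-11 - 19*-18)=232, (19*-4 - -2*-11)=-98, (-2*-14 - -31*-4)=-96; twice the area = |736| = 736; area = 368; answer 368

368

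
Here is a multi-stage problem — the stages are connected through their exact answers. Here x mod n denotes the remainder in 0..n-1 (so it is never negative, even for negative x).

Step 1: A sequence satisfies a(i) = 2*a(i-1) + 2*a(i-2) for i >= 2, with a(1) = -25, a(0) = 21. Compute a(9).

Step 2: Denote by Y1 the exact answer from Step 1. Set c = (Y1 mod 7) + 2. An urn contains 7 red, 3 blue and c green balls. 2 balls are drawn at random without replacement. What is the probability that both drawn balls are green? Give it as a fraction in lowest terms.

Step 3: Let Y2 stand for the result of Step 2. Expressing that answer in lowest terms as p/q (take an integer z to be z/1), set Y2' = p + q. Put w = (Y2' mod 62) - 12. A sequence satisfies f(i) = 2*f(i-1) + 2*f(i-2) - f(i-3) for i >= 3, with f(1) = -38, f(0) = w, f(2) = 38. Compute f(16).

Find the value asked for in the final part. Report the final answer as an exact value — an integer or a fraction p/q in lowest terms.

5289348

Step 1: a(2) = 2*(-25) + 2*(21) = -8; iterating: a(2)=-8, a(3)=-66, a(4)=-148, a(5)=-428, a(6)=-1152, a(7)=-3160, a(8)=-8624, a(9)=-23568; answer -23568
Step 2: Y1 = -23568; c = 3; total draws C(13,2) = 78; favorable C(3,2) = 3; P = 1/26; answer 1/26
Step 3: Y2 = 1/26; threaded value p + q = 27; w = 15; f(3) = 2*(38) + 2*(-38) - 1*(15) = -15; iterating: f(3)=-15, f(4)=84, f(5)=100, f(6)=383, f(7)=882, f(8)=2430, f(9)=6241, f(10)=16460, f(11)=42972, f(12)=112623, f(13)=294730, f(14)=771734, f(15)=2020305, f(16)=5289348; answer 5289348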